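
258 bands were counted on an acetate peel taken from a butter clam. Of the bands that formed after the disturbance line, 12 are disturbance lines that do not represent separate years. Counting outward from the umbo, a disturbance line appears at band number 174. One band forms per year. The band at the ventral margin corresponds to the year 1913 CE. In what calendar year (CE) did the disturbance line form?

258 − 174 = 84 bands lie beyond the disturbance line toward the ventral margin.
84 − 12 false = 72 true bands after the disturbance line.
The band at the ventral margin is 1913 CE, so the disturbance line dates to 1913 − 72 = 1841 CE.

1841 CE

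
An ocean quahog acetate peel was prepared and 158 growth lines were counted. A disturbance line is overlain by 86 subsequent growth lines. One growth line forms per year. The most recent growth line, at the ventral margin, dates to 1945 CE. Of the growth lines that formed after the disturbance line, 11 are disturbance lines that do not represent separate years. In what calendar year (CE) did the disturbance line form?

86 growth lines post-date the disturbance line.
Excluding 11 false growth lines: 86 − 11 = 75.
The growth line at the ventral margin is 1945 CE, so the disturbance line dates to 1945 − 75 = 1870 CE.

1870 CE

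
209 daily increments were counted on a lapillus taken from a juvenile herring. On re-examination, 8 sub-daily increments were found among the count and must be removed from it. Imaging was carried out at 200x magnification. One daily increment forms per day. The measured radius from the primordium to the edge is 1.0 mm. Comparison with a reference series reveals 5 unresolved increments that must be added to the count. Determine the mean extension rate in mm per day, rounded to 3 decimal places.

Adjusted count: 209 − 8 + 5 = 206 daily increments.
Mean rate = 1.0 mm / 206 days ≈ 0.005 mm per day.

0.005 mm per day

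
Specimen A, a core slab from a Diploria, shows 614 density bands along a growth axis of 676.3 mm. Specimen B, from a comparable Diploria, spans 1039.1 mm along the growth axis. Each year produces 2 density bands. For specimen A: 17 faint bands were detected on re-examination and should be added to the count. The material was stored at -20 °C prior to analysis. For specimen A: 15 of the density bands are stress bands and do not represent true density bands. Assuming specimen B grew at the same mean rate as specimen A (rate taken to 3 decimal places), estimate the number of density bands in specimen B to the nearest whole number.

Specimen A: correcting the raw count gives 614 − 15 + 17 = 616 true density bands.
Specimen A: dividing by 2 density bands per year: 616 / 2 = 308 years.
A: Extension rate ≈ 676.3 / 308 = 2.196 mm/yr.
For B, 1039.1 / 2.196 = 473.18 years; at 2 density bands per year that is 473.18 × 2 ≈ 946 density bands.

946 density bands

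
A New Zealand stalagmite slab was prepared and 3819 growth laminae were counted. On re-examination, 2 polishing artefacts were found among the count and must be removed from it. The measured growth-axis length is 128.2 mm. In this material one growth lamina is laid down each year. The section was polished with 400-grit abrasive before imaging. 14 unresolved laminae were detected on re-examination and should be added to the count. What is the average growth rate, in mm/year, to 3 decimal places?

Adjusted count: 3819 − 2 + 14 = 3831 growth laminae.
128.2 mm over 3831 years gives 128.2 / 3831 ≈ 0.033 mm/year.

0.033 mm/year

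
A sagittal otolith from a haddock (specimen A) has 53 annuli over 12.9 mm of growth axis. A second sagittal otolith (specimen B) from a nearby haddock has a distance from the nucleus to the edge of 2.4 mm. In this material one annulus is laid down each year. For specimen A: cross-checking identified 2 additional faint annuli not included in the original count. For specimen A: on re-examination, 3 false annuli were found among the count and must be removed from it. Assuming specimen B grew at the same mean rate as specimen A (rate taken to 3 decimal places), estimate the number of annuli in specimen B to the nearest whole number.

10 annuli

Specimen A: after corrections the count is 53 − 3 + 2 = 52 annuli.
A: 12.9 mm over 52 years gives 12.9 / 52 ≈ 0.248 mm per year.
For B, 2.4 / 0.248 = 9.68 years ≈ 10 annuli.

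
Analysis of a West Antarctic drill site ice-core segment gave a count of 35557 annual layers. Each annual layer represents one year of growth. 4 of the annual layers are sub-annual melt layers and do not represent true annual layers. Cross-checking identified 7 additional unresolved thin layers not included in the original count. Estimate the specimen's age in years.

Adjusted count: 35557 − 4 + 7 = 35560 annual layers.
With a one-to-one annual layer periodicity this is 35560 years.

35560 years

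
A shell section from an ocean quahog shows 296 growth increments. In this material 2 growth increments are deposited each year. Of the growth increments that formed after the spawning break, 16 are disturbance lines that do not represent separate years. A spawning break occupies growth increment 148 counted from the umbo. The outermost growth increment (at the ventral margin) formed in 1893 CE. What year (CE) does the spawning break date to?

The spawning break sits at growth increment 148 from the umbo, so 296 − 148 = 148 growth increments formed after it.
148 − 16 false = 132 true growth increments after the spawning break.
132 growth increments at 2 per year is 132 / 2 = 66 years.
Counting back 66 years from 1893 CE places the spawning break in 1893 − 66 = 1827 CE.

1827 CE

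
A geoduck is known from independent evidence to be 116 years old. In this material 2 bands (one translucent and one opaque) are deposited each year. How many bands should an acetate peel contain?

Expected bands: 116 × 2 = 232.
So 232 bands should be present.

232 bands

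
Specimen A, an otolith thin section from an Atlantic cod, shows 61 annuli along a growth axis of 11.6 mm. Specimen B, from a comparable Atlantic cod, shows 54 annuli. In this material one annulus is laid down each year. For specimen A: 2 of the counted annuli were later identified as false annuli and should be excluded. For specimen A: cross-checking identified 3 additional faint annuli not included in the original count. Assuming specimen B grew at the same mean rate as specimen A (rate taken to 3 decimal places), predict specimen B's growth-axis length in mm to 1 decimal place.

Specimen A: adjusted count: 61 − 2 + 3 = 62 annuli.
A: 11.6 mm over 62 years gives 11.6 / 62 ≈ 0.187 mm/year.
For B, 0.187 mm/year × 54 years = 10.1 mm.

10.1 mm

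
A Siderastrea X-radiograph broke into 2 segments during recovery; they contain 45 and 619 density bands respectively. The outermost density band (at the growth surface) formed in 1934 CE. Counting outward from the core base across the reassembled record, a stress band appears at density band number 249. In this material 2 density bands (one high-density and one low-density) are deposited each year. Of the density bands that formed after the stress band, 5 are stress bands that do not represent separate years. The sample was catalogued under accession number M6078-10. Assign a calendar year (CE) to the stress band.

Total density bands = 45 + 619 = 664.
Between density band 249 and the growth surface there are 664 − 249 = 415 density bands.
Excluding 5 false density bands: 415 − 5 = 410.
410 density bands at 2 per year is 410 / 2 = 205 years.
Counting back 205 years from 1934 CE places the stress band in 1934 − 205 = 1729 CE.

1729 CE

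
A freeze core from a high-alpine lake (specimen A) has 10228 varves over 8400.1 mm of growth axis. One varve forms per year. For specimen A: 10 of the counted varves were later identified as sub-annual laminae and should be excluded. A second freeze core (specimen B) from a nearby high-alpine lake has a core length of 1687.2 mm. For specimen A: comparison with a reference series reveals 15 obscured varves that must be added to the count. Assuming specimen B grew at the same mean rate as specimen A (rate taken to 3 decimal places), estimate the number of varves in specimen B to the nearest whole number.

Specimen A: after corrections the count is 10228 − 10 + 15 = 10233 varves.
A: Extension rate ≈ 8400.1 / 10233 = 0.821 mm per year.
B spans 1687.2 / 0.821 = 2055.05 years ≈ 2055 varves.

2055 varves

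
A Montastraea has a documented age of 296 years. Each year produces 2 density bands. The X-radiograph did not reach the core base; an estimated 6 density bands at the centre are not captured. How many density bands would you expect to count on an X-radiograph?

Expected density bands: 296 × 2 = 592.
Less the 6 uncaptured density bands: 592 − 6 = 586.

586 density bands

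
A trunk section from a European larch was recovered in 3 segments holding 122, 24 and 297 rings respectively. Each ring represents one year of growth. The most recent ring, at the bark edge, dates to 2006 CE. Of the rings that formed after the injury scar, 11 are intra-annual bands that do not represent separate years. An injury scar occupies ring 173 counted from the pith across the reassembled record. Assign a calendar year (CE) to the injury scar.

Total rings = 122 + 24 + 297 = 443.
The injury scar sits at ring 173 from the pith, so 443 − 173 = 270 rings formed after it.
270 − 11 false = 259 true rings after the injury scar.
2006 − 259 = 1747 CE.

1747 CE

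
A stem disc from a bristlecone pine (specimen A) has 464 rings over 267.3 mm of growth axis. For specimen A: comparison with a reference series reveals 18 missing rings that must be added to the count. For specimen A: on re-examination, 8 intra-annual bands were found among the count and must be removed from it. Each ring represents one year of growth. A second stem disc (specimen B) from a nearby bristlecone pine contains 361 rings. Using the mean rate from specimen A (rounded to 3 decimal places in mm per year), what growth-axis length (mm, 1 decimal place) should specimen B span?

Specimen A: after corrections the count is 464 − 8 + 18 = 474 rings.
A: 267.3 mm over 474 years gives 267.3 / 474 ≈ 0.564 mm/year.
Length of B = 0.564 × 361 = 203.6 mm.

203.6 mm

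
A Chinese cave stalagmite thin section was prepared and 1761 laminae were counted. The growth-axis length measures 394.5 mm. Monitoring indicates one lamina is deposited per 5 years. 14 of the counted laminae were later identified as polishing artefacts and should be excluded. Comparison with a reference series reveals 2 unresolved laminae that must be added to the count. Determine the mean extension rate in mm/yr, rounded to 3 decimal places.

Adjusted count: 1761 − 14 + 2 = 1749 laminae.
Multiplying by 5 years per lamina: 1749 × 5 = 8745 years.
394.5 mm over 8745 years gives 394.5 / 8745 ≈ 0.045 mm/yr.

0.045 mm/yr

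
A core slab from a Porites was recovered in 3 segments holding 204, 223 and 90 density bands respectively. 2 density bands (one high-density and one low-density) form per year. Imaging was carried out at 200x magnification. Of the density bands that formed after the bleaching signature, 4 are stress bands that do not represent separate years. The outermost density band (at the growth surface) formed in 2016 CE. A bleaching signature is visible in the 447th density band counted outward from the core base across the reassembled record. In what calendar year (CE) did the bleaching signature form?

Total density bands = 204 + 223 + 90 = 517.
517 − 447 = 70 density bands lie beyond the bleaching signature toward the growth surface.
70 − 4 false = 66 true density bands after the bleaching signature.
66 density bands at 2 per year is 66 / 2 = 33 years.
The density band at the growth surface is 2016 CE, so the bleaching signature dates to 2016 − 33 = 1983 CE.

1983 CE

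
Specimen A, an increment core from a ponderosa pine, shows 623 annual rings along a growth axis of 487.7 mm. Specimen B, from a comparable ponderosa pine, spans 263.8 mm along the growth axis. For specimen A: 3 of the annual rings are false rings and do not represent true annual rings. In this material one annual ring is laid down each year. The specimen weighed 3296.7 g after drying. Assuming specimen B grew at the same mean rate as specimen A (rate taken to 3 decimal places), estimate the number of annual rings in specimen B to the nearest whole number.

335 annual rings

Specimen A: correcting the raw count gives 623 − 3 = 620 true annual rings.
A: Mean rate = 487.7 mm / 620 years ≈ 0.787 mm per year.
B spans 263.8 / 0.787 = 335.20 years ≈ 335 annual rings.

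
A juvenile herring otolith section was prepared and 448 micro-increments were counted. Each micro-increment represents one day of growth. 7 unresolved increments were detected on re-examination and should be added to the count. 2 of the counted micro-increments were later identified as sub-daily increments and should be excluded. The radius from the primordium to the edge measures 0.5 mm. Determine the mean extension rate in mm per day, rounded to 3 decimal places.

After corrections the count is 448 − 2 + 7 = 453 micro-increments.
0.5 mm over 453 days gives 0.5 / 453 ≈ 0.001 mm per day.

0.001 mm per day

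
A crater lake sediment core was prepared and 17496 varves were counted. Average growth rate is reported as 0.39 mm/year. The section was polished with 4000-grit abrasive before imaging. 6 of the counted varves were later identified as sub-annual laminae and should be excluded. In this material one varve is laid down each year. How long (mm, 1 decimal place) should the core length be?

6821.1 mm

After corrections the count is 17496 − 6 = 17490 varves.
17490 years at 0.39 mm/year gives 0.39 × 17490 = 6821.1 mm.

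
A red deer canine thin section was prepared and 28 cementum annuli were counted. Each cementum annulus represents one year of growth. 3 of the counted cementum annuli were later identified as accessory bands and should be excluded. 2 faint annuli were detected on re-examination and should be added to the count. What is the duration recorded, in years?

Correcting the raw count gives 28 − 3 + 2 = 27 true cementum annuli.
One cementum annulus per year makes the duration 27 years.

27 years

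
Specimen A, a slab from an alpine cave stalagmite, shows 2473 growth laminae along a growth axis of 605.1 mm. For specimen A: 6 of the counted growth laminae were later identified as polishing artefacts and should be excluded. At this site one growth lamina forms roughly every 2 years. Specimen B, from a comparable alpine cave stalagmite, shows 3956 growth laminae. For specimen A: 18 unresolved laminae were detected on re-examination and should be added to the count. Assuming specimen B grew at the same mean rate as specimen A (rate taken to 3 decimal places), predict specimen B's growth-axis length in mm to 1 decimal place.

965.3 mm

Specimen A: adjusted count: 2473 − 6 + 18 = 2485 growth laminae.
Specimen A: multiplying by 2 years per growth lamina: 2485 × 2 = 4970 years.
A: 605.1 mm over 4970 years gives 605.1 / 4970 ≈ 0.122 mm per year.
Specimen B: 3956 growth laminae at 2 years each span 3956 × 2 = 7912 years. B's length ≈ 0.122 × 7912 = 965.3 mm.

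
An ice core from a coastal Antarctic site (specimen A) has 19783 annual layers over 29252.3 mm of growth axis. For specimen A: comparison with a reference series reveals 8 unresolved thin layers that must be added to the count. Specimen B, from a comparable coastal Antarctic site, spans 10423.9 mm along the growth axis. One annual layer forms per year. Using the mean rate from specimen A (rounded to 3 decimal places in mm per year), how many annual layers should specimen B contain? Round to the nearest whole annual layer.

7053 annual layers

Specimen A: true annual layer count = 19783 + 8 = 19791.
A: Mean rate = 29252.3 mm / 19791 years ≈ 1.478 mm/yr.
For B, 10423.9 / 1.478 = 7052.71 years ≈ 7053 annual layers.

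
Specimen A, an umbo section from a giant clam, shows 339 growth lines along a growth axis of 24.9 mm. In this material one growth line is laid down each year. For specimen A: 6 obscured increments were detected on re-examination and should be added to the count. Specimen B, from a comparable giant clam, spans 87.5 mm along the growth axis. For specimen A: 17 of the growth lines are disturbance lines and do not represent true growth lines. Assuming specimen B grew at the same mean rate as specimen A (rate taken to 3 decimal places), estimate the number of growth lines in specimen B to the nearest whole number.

1151 growth lines

Specimen A: correcting the raw count gives 339 − 17 + 6 = 328 true growth lines.
A: Mean rate = 24.9 mm / 328 years ≈ 0.076 mm/year.
Specimen B: 87.5 mm / 0.076 mm per year = 1151.32 years ≈ 1151 growth lines.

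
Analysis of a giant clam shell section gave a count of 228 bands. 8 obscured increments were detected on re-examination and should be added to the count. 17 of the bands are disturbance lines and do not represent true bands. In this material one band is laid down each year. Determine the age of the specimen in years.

True band count = 228 − 17 + 8 = 219.
With a one-to-one band periodicity this is 219 years.

219 yr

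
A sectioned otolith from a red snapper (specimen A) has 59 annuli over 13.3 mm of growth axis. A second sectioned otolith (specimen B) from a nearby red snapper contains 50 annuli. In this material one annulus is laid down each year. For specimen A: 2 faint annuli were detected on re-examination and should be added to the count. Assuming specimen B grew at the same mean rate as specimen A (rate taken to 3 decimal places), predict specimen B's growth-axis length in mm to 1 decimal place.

10.9 mm

Specimen A: true annulus count = 59 + 2 = 61.
A: 13.3 mm over 61 years gives 13.3 / 61 ≈ 0.218 mm/yr.
B's length ≈ 0.218 × 50 = 10.9 mm.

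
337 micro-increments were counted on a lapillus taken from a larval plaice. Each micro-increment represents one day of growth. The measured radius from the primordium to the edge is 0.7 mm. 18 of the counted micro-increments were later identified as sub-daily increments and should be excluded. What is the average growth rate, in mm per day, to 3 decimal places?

0.002 mm per day

Adjusted count: 337 − 18 = 319 micro-increments.
0.7 mm over 319 days gives 0.7 / 319 ≈ 0.002 mm per day.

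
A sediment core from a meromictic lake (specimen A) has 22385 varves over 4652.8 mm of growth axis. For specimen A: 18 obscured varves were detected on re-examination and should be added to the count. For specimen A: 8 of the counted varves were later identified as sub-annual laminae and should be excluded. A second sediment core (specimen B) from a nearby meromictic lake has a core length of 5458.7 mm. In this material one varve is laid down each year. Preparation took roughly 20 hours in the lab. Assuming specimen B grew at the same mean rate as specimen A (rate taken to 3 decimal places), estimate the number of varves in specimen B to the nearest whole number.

Specimen A: adjusted count: 22385 − 8 + 18 = 22395 varves.
A: 4652.8 mm over 22395 years gives 4652.8 / 22395 ≈ 0.208 mm/year.
For B, 5458.7 / 0.208 = 26243.75 years ≈ 26244 varves.

26244 varves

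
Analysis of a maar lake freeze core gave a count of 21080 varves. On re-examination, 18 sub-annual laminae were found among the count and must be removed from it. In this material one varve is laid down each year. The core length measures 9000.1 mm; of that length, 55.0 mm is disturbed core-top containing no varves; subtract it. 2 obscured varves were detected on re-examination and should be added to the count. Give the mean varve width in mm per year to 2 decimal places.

Adjusted count: 21080 − 18 + 2 = 21064 varves.
Removing the 55.0 mm offcut leaves 9000.1 − 55.0 = 8945.1 mm.
Extension rate ≈ 8945.1 / 21064 = 0.42 mm per year.

0.42 mm per year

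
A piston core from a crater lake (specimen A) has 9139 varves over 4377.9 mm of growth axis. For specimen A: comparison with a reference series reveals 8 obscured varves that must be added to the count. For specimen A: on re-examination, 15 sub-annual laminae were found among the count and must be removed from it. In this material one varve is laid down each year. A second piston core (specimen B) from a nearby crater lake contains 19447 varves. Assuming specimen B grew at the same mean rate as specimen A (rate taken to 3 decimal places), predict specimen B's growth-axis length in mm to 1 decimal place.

9315.1 mm

Specimen A: adjusted count: 9139 − 15 + 8 = 9132 varves.
A: Extension rate ≈ 4377.9 / 9132 = 0.479 mm per year.
B's length ≈ 0.479 × 19447 = 9315.1 mm.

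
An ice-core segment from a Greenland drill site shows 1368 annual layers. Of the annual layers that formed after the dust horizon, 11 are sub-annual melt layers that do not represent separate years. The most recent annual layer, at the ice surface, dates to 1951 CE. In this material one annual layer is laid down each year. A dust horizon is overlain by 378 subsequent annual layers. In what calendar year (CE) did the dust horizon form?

1584 CE

There are 378 annual layers younger than the dust horizon.
Removing the 11 false annual layers leaves 378 − 11 = 367 true annual layers beyond the dust horizon.
Counting back 367 years from 1951 CE places the dust horizon in 1951 − 367 = 1584 CE.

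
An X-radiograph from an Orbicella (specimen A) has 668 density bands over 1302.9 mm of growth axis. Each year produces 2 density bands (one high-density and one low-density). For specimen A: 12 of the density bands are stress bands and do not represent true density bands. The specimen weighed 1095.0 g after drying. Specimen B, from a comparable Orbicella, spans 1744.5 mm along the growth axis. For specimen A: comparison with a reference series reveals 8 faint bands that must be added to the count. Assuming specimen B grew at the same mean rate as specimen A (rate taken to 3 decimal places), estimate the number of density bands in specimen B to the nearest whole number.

Specimen A: after corrections the count is 668 − 12 + 8 = 664 density bands.
Specimen A: dividing by 2 density bands per year: 664 / 2 = 332 years.
A: 1302.9 mm over 332 years gives 1302.9 / 332 ≈ 3.924 mm/year.
B spans 1744.5 / 3.924 = 444.57 years; at 2 density bands per year that is 444.57 × 2 ≈ 889 density bands.

889 density bands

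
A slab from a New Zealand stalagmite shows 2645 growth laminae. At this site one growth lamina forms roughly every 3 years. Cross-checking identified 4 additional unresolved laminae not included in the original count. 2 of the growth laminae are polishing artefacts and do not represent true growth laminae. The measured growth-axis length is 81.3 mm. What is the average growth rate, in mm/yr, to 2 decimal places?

0.01 mm/yr

Adjusted count: 2645 − 2 + 4 = 2647 growth laminae.
Multiplying by 3 years per growth lamina: 2647 × 3 = 7941 years.
Extension rate ≈ 81.3 / 7941 = 0.01 mm/yr.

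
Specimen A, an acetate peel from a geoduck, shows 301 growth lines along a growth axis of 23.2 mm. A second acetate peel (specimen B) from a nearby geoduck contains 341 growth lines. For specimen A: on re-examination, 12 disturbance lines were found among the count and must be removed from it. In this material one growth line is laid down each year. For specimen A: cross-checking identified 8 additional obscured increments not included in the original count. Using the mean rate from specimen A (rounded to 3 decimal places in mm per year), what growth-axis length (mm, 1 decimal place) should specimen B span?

26.6 mm

Specimen A: correcting the raw count gives 301 − 12 + 8 = 297 true growth lines.
A: Mean rate = 23.2 mm / 297 years ≈ 0.078 mm/year.
B's length ≈ 0.078 × 341 = 26.6 mm.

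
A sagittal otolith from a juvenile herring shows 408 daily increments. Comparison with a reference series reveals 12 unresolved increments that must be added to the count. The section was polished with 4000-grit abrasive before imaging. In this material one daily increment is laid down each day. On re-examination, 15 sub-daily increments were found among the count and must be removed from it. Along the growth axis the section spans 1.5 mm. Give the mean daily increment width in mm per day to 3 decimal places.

0.004 mm per day

Correcting the raw count gives 408 − 15 + 12 = 405 true daily increments.
Extension rate ≈ 1.5 / 405 = 0.004 mm per day.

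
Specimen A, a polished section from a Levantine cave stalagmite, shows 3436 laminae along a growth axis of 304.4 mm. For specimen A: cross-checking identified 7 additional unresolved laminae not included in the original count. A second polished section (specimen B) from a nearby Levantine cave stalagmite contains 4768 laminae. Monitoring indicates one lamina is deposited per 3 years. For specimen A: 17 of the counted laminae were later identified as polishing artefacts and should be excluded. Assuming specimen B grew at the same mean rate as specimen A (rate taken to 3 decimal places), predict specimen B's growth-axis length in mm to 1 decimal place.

429.1 mm

Specimen A: correcting the raw count gives 3436 − 17 + 7 = 3426 true laminae.
Specimen A: at 3 years per lamina, 3426 × 3 = 10278 years.
A: Extension rate ≈ 304.4 / 10278 = 0.030 mm/year.
Specimen B: at 3 years per lamina, 4768 × 3 = 14304 years. For B, 0.030 mm/year × 14304 years = 429.1 mm.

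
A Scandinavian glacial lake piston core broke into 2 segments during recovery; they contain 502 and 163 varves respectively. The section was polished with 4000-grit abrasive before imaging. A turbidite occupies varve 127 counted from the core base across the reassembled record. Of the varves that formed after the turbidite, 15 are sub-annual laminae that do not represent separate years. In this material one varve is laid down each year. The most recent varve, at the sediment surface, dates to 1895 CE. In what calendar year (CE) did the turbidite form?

Total varves = 502 + 163 = 665.
The turbidite sits at varve 127 from the core base, so 665 − 127 = 538 varves formed after it.
Excluding 15 false varves: 538 − 15 = 523.
Counting back 523 years from 1895 CE places the turbidite in 1895 − 523 = 1372 CE.

1372 CE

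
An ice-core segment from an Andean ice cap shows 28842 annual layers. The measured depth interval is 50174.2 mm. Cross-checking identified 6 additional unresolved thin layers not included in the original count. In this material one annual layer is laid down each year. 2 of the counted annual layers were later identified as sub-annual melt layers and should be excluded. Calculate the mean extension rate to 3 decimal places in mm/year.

1.739 mm/year

True annual layer count = 28842 − 2 + 6 = 28846.
Mean rate = 50174.2 mm / 28846 years ≈ 1.739 mm/year.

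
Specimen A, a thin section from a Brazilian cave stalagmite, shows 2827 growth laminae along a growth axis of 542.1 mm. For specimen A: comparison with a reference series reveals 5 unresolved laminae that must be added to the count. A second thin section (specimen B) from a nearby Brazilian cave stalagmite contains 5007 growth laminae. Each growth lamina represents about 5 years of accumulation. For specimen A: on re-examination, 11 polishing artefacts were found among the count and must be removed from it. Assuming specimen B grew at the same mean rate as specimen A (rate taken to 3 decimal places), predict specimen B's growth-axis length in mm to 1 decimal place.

951.3 mm

Specimen A: true growth lamina count = 2827 − 11 + 5 = 2821.
Specimen A: at 5 years per growth lamina, 2821 × 5 = 14105 years.
A: 542.1 mm over 14105 years gives 542.1 / 14105 ≈ 0.038 mm per year.
Specimen B: multiplying by 5 years per growth lamina: 5007 × 5 = 25035 years. Length of B = 0.038 × 25035 = 951.3 mm.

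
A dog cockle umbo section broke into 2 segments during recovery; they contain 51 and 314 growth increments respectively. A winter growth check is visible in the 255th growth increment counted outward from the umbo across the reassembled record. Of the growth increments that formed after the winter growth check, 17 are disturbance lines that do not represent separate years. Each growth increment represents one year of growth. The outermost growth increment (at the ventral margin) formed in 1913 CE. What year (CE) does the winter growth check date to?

1820 CE

Total growth increments = 51 + 314 = 365.
The winter growth check sits at growth increment 255 from the umbo, so 365 − 255 = 110 growth increments formed after it.
Excluding 17 false growth increments: 110 − 17 = 93.
1913 − 93 = 1820 CE.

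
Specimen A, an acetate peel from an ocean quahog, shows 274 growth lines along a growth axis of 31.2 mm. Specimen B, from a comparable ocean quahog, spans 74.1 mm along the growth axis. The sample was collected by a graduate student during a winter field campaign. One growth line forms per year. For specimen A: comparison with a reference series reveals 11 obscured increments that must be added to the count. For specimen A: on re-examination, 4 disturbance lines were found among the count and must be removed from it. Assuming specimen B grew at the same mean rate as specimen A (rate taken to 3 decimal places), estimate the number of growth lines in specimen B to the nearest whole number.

668 growth lines

Specimen A: adjusted count: 274 − 4 + 11 = 281 growth lines.
A: Extension rate ≈ 31.2 / 281 = 0.111 mm/yr.
B spans 74.1 / 0.111 = 667.57 years ≈ 668 growth lines.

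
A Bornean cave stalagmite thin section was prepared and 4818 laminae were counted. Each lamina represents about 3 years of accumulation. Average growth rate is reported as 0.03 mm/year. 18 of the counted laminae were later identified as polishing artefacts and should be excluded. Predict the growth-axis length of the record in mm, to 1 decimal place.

432.0 mm

True lamina count = 4818 − 18 = 4800.
At 3 years per lamina, 4800 × 3 = 14400 years.
Predicted length = 0.03 mm/year × 14400 years = 432.0 mm.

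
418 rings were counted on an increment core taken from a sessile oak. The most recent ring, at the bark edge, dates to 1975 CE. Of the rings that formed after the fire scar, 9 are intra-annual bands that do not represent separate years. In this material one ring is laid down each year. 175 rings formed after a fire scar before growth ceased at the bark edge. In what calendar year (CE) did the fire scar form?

1809 CE

175 rings formed after the fire scar.
175 − 9 false = 166 true rings after the fire scar.
Counting back 166 years from 1975 CE places the fire scar in 1975 − 166 = 1809 CE.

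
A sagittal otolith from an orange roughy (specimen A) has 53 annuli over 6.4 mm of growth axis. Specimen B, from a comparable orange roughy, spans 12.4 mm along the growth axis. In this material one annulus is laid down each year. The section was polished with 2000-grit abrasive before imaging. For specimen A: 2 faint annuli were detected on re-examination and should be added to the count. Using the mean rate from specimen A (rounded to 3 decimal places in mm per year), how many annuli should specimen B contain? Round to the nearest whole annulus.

107 annuli

Specimen A: correcting the raw count gives 53 + 2 = 55 true annuli.
A: Mean rate = 6.4 mm / 55 years ≈ 0.116 mm per year.
For B, 12.4 / 0.116 = 106.90 years ≈ 107 annuli.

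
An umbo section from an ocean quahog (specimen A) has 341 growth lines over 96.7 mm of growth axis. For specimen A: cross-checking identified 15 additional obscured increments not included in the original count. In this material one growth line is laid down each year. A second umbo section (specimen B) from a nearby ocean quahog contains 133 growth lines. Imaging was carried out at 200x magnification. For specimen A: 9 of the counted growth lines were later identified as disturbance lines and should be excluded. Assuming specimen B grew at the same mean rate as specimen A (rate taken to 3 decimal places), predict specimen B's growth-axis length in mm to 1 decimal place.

37.1 mm

Specimen A: true growth line count = 341 − 9 + 15 = 347.
A: Mean rate = 96.7 mm / 347 years ≈ 0.279 mm/year.
Length of B = 0.279 × 133 = 37.1 mm.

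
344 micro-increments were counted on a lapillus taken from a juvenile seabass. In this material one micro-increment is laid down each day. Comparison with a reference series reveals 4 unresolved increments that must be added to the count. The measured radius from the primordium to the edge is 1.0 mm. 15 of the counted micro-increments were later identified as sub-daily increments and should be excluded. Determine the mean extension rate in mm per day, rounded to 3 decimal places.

0.003 mm per day

Correcting the raw count gives 344 − 15 + 4 = 333 true micro-increments.
1.0 mm over 333 days gives 1.0 / 333 ≈ 0.003 mm per day.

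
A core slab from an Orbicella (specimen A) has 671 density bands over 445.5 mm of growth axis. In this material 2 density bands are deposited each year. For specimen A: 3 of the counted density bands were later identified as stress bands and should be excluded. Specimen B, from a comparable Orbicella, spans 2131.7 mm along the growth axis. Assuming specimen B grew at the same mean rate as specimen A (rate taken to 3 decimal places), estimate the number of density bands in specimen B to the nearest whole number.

3196 density bands

Specimen A: adjusted count: 671 − 3 = 668 density bands.
Specimen A: dividing by 2 density bands per year: 668 / 2 = 334 years.
A: Mean rate = 445.5 mm / 334 years ≈ 1.334 mm/yr.
For B, 2131.7 / 1.334 = 1597.98 years; at 2 density bands per year that is 1597.98 × 2 ≈ 3196 density bands.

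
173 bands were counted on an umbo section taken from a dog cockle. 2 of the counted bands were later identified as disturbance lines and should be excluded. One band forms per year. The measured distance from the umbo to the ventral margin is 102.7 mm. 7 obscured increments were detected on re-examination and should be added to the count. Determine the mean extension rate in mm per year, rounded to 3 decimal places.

0.577 mm per year

Adjusted count: 173 − 2 + 7 = 178 bands.
Mean rate = 102.7 mm / 178 years ≈ 0.577 mm per year.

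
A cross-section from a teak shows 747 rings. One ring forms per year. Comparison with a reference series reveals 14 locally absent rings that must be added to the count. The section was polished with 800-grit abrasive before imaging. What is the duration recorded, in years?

After corrections the count is 747 + 14 = 761 rings.
With a one-to-one ring periodicity this is 761 years.

761 years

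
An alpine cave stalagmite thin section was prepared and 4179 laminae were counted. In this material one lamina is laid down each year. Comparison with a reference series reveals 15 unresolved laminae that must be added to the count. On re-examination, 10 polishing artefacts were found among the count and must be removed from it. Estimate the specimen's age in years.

After corrections the count is 4179 − 10 + 15 = 4184 laminae.
One lamina per year makes the duration 4184 years.

4184 years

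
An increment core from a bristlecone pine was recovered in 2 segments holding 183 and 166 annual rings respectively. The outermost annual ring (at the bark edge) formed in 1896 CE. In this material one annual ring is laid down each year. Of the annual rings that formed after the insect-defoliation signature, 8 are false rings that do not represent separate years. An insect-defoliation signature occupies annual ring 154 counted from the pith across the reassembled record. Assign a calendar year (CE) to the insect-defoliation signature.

Total annual rings = 183 + 166 = 349.
The insect-defoliation signature sits at annual ring 154 from the pith, so 349 − 154 = 195 annual rings formed after it.
Removing the 8 false annual rings leaves 195 − 8 = 187 true annual rings beyond the insect-defoliation signature.
The annual ring at the bark edge is 1896 CE, so the insect-defoliation signature dates to 1896 − 187 = 1709 CE.

1709 CE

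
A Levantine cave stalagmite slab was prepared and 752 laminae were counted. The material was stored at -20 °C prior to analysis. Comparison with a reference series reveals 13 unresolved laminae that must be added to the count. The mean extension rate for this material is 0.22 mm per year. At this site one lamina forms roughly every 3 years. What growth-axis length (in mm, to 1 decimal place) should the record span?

504.9 mm

After corrections the count is 752 + 13 = 765 laminae.
At 3 years per lamina, 765 × 3 = 2295 years.
Length ≈ 0.22 × 2295 = 504.9 mm.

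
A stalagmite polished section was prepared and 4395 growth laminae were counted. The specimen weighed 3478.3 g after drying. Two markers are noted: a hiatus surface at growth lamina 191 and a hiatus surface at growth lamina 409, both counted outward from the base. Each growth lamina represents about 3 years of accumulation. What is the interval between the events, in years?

Separation: 409 − 191 = 218 growth laminae.
218 growth laminae at 3 years each span 218 × 3 = 654 years.

654 years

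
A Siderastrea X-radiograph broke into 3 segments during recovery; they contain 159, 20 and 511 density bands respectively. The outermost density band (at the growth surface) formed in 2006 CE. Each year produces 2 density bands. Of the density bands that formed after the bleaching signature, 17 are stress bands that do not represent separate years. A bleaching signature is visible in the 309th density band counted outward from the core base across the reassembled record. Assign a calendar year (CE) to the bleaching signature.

Total density bands = 159 + 20 + 511 = 690.
690 − 309 = 381 density bands lie beyond the bleaching signature toward the growth surface.
381 − 17 false = 364 true density bands after the bleaching signature.
364 density bands at 2 per year is 364 / 2 = 182 years.
The density band at the growth surface is 2006 CE, so the bleaching signature dates to 2006 − 182 = 1824 CE.

1824 CE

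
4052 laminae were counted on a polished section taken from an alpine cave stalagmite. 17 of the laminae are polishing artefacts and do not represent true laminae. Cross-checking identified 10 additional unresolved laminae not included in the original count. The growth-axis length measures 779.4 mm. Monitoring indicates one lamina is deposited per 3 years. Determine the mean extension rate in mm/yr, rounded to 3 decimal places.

0.064 mm/yr

After corrections the count is 4052 − 17 + 10 = 4045 laminae.
4045 laminae at 3 years each span 4045 × 3 = 12135 years.
Extension rate ≈ 779.4 / 12135 = 0.064 mm/yr.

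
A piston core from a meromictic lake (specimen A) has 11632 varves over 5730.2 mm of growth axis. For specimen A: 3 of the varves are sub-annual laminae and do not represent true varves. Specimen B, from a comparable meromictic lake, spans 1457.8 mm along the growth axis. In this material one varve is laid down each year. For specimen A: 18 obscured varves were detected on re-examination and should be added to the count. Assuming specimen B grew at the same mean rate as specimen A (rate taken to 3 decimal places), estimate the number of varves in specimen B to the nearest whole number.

2963 varves

Specimen A: after corrections the count is 11632 − 3 + 18 = 11647 varves.
A: 5730.2 mm over 11647 years gives 5730.2 / 11647 ≈ 0.492 mm/year.
For B, 1457.8 / 0.492 = 2963.01 years ≈ 2963 varves.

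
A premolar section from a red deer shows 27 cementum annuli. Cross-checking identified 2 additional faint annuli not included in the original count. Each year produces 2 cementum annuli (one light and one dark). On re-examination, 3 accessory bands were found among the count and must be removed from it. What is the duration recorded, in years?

13 years

Correcting the raw count gives 27 − 3 + 2 = 26 true cementum annuli.
26 cementum annuli at 2 per year is 26 / 2 = 13 years.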